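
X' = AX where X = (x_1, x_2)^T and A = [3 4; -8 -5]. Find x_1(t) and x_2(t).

x_1(t) = c_1e^(-t)sin(4t) - c_2e^(-t)cos(4t), x_2(t) = -c_1e^(-t)sin(4t) + c_1e^(-t)cos(4t) + c_2e^(-t)sin(4t) + c_2e^(-t)cos(4t)

Coefficient matrix A = [[3, 4], [-8, -5]].
Characteristic polynomial det(A - λI) = λ^2 + 2λ + 17 = 0.
Eigenvalues λ = -1 ± 4i (complex conjugate pair).
For λ=-1+4i: an eigenvector is (0,1) - i(1,-1) = (0 - i, 1 + i).
A real fundamental pair from Re and Im of e^((-1+4i)t)v: X_1 = e^(-t)(cos(4t)·(0,1) + sin(4t)·(1,-1)), X_2 = e^(-t)(sin(4t)·(0,1) - cos(4t)·(1,-1)).
General solution: c_1X_1 + c_2X_2.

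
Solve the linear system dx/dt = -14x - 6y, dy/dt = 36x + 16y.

Coefficient matrix A = [[-14, -6], [36, 16]].
Characteristic polynomial det(A - λI) = λ^2 - 2λ - 8 = 0.
Eigenvalues λ = -2, 4.
For λ=-2: (A-λI) row 1 is [-12, -6], so an eigenvector is (-1, 2).
For λ=4: (A-λI) row 1 is [-18, -6], so an eigenvector is (-1, 3).
General solution: c_1e^(-2t)(-1,2) + c_2e^(4t)(-1,3).

x(t) = -c_1e^(-2t) - c_2e^(4t), y(t) = 2c_1e^(-2t) + 3c_2e^(4t)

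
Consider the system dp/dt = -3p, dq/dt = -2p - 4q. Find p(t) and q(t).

Coefficient matrix A = [[-3, 0], [-2, -4]].
Characteristic polynomial det(A - λI) = λ^2 + 7λ + 12 = 0.
Eigenvalues λ = -3, -4.
For λ=-3: (A-λI) row 2 is [-2, -1], so an eigenvector is (-1, 2).
For λ=-4: (A-λI) row 1 is [1, 0], so an eigenvector is (0, -1).
General solution: C_1e^(-3t)(-1,2) + C_2e^(-4t)(0,-1).

p(t) = -C_1e^(-3t), q(t) = 2C_1e^(-3t) - C_2e^(-4t)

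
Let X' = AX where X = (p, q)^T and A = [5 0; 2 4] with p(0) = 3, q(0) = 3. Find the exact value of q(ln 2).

144

A = [[5,0],[2,4]]; eigenvalues λ = 5, 4.
Eigenvectors: (1,2) for λ=5, (0,-1) for λ=4.
From the initial condition, c_1 = 3, c_2 = 3.
q(ln 2) = (3)(2^5)(2) + (3)(2^4)(-1) = 144.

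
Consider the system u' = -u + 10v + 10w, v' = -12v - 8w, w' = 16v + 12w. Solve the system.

u(t) = K_1e^(-t) - 2K_3e^(4t), v(t) = K_2e^(-4t) + K_3e^(4t), w(t) = -K_2e^(-4t) - 2K_3e^(4t)

Coefficient matrix A = [[-1, 10, 10], [0, -12, -8], [0, 16, 12]].
det(A - λI) = 0 gives eigenvalues λ = -1, -4, 4.
For λ=-1: eigenvector (1,0,0).
For λ=-4: eigenvector (0,1,-1).
For λ=4: eigenvector (-2,1,-2).
General solution: K_1e^(-t)(1,0,0) + K_2e^(-4t)(0,1,-1) + K_3e^(4t)(-2,1,-2).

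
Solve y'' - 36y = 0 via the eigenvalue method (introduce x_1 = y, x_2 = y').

y(t) = K_1e^(6t) + K_2e^(-6t)

Let x_1 = y, x_2 = y'. Then x_1' = x_2 and x_2' = 36x_1.
A = [[0,1],[36,0]]; det(A-λI) = λ^2 - 36.
Eigenvalues λ = 6, -6 with eigenvectors (1,6), (1,-6).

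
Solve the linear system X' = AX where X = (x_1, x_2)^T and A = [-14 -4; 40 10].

x_1(t) = -K_1e^(-2t)sin(4t) + K_2e^(-2t)cos(4t), x_2(t) = 3K_1e^(-2t)sin(4t) + K_1e^(-2t)cos(4t) + K_2e^(-2t)sin(4t) - 3K_2e^(-2t)cos(4t)

Coefficient matrix A = [[-14, -4], [40, 10]].
Characteristic polynomial det(A - λI) = λ^2 + 4λ + 20 = 0.
Eigenvalues λ = -2 ± 4i (complex conjugate pair).
For λ=-2+4i: an eigenvector is (0,1) - i(-1,3) = (0 + i, 1 - 3i).
A real fundamental pair from Re and Im of e^((-2+4i)t)v: X_1 = e^(-2t)(cos(4t)·(0,1) + sin(4t)·(-1,3)), X_2 = e^(-2t)(sin(4t)·(0,1) - cos(4t)·(-1,3)).
General solution: K_1X_1 + K_2X_2.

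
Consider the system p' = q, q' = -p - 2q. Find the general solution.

p(t) = -c_1e^(-t) - c_2te^(-t), q(t) = c_1e^(-t) + c_2te^(-t) - c_2e^(-t)

Coefficient matrix A = [[0, 1], [-1, -2]].
Characteristic polynomial det(A - λI) = λ^2 + 2λ + 1 = 0.
Single eigenvalue λ = -1 with algebraic multiplicity 2.
Eigenvector v = (-1,1); generalized eigenvector w with (A-λI)w=v is (0,-1).
General solution: e^(-t)[c_1·v + c_2·(t·v + w)].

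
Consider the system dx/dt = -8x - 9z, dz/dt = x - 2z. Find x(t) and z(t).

Coefficient matrix A = [[-8, -9], [1, -2]].
Characteristic polynomial det(A - λI) = λ^2 + 10λ + 25 = 0.
Single eigenvalue λ = -5 with algebraic multiplicity 2.
Eigenvector v = (-3,1); generalized eigenvector w with (A-λI)w=v is (1,0).
General solution: e^(-5t)[c_1·v + c_2·(t·v + w)].

x(t) = -3c_1e^(-5t) - 3c_2te^(-5t) + c_2e^(-5t), z(t) = c_1e^(-5t) + c_2te^(-5t)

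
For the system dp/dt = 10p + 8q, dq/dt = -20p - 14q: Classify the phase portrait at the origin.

A = [[10,8],[-20,-14]]; det(A-λI) = λ^2 + 4λ + 20.
λ = -2 ± 4i: negative real part.

stable spiral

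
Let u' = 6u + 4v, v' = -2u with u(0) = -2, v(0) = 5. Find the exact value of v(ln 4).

A = [[6,4],[-2,0]]; eigenvalues λ = 2, 4.
Eigenvectors: (1,-1) for λ=2, (-2,1) for λ=4.
From the initial condition, c_1 = -8, c_2 = -3.
v(ln 4) = (-8)(4^2)(-1) + (-3)(4^4)(1) = -640.

-640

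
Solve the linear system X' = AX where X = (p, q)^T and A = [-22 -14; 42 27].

p(t) = c_1e^(6t) + 2c_2e^(-t), q(t) = -2c_1e^(6t) - 3c_2e^(-t)

Coefficient matrix A = [[-22, -14], [42, 27]].
Characteristic polynomial det(A - λI) = λ^2 - 5λ - 6 = 0.
Eigenvalues λ = 6, -1.
For λ=6: (A-λI) row 1 is [-28, -14], so an eigenvector is (1, -2).
For λ=-1: (A-λI) row 1 is [-21, -14], so an eigenvector is (2, -3).
General solution: c_1e^(6t)(1,-2) + c_2e^(-t)(2,-3).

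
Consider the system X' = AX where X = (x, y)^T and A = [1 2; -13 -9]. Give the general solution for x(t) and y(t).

Coefficient matrix A = [[1, 2], [-13, -9]].
Characteristic polynomial det(A - λI) = λ^2 + 8λ + 17 = 0.
Eigenvalues λ = -4 ± i (complex conjugate pair).
For λ=-4+i: an eigenvector is (-1,2) - i(-1,3) = (-1 + i, 2 - 3i).
A real fundamental pair from Re and Im of e^((-4+i)t)v: X_1 = e^(-4t)(cos(t)·(-1,2) + sin(t)·(-1,3)), X_2 = e^(-4t)(sin(t)·(-1,2) - cos(t)·(-1,3)).
General solution: c_1X_1 + c_2X_2.

x(t) = -c_1e^(-4t)sin(t) - c_1e^(-4t)cos(t) - c_2e^(-4t)sin(t) + c_2e^(-4t)cos(t), y(t) = 3c_1e^(-4t)sin(t) + 2c_1e^(-4t)cos(t) + 2c_2e^(-4t)sin(t) - 3c_2e^(-4t)cos(t)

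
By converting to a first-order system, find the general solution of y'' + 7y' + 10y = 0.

y(t) = K_1e^(-2t) + K_2e^(-5t)

Let x_1 = y, x_2 = y'. Then x_1' = x_2 and x_2' = -10x_1 - 7x_2.
A = [[0,1],[-10,-7]]; det(A-λI) = λ^2 + 7λ + 10.
Eigenvalues λ = -2, -5 with eigenvectors (1,-2), (1,-5).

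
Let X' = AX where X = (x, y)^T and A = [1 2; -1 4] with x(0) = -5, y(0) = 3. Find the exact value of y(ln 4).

A = [[1,2],[-1,4]]; eigenvalues λ = 3, 2.
Eigenvectors: (1,1) for λ=3, (-2,-1) for λ=2.
From the initial condition, c_1 = 11, c_2 = 8.
y(ln 4) = (11)(4^3)(1) + (8)(4^2)(-1) = 576.

576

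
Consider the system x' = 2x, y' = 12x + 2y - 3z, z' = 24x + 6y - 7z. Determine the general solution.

x(t) = K_1e^(2t), y(t) = 2K_1e^(2t) + K_2e^(-t) + K_3e^(-4t), z(t) = 4K_1e^(2t) + K_2e^(-t) + 2K_3e^(-4t)

Coefficient matrix A = [[2, 0, 0], [12, 2, -3], [24, 6, -7]].
det(A - λI) = 0 gives eigenvalues λ = 2, -1, -4.
For λ=2: eigenvector (1,2,4).
For λ=-1: eigenvector (0,1,1).
For λ=-4: eigenvector (0,1,2).
General solution: K_1e^(2t)(1,2,4) + K_2e^(-t)(0,1,1) + K_3e^(-4t)(0,1,2).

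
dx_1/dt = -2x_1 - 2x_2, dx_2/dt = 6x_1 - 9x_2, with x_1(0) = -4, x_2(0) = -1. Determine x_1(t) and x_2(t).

Coefficient matrix A = [[-2, -2], [6, -9]].
Characteristic polynomial det(A - λI) = λ^2 + 11λ + 30 = 0.
Eigenvalues λ = -6, -5.
For λ=-6: (A-λI) row 1 is [4, -2], so an eigenvector is (1, 2).
For λ=-5: (A-λI) row 1 is [3, -2], so an eigenvector is (2, 3).
General solution: K_1e^(-6t)(1,2) + K_2e^(-5t)(2,3).
Applying x_1(0)=-4, x_2(0)=-1 gives K_1=10, K_2=-7.

x_1(t) = -14e^(-5t) + 10e^(-6t), x_2(t) = -21e^(-5t) + 20e^(-6t)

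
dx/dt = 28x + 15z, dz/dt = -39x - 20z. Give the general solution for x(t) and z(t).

x(t) = c_1e^(4t)sin(3t) + 2c_1e^(4t)cos(3t) + 2c_2e^(4t)sin(3t) - c_2e^(4t)cos(3t), z(t) = -2c_1e^(4t)sin(3t) - 3c_1e^(4t)cos(3t) - 3c_2e^(4t)sin(3t) + 2c_2e^(4t)cos(3t)

Coefficient matrix A = [[28, 15], [-39, -20]].
Characteristic polynomial det(A - λI) = λ^2 - 8λ + 25 = 0.
Eigenvalues λ = 4 ± 3i (complex conjugate pair).
For λ=4+3i: an eigenvector is (2,-3) - i(1,-2) = (2 - i, -3 + 2i).
A real fundamental pair from Re and Im of e^((4+3i)t)v: X_1 = e^(4t)(cos(3t)·(2,-3) + sin(3t)·(1,-2)), X_2 = e^(4t)(sin(3t)·(2,-3) - cos(3t)·(1,-2)).
General solution: c_1X_1 + c_2X_2.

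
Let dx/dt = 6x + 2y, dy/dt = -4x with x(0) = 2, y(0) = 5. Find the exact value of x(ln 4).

2192

A = [[6,2],[-4,0]]; eigenvalues λ = 4, 2.
Eigenvectors: (-1,1) for λ=4, (1,-2) for λ=2.
From the initial condition, c_1 = -9, c_2 = -7.
x(ln 4) = (-9)(4^4)(-1) + (-7)(4^2)(1) = 2192.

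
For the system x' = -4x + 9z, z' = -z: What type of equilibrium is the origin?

stable node

A = [[-4,9],[0,-1]]; det(A-λI) = λ^2 + 5λ + 4.
λ = -1, -4: both negative.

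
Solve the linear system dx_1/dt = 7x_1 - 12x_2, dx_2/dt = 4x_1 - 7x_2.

Coefficient matrix A = [[7, -12], [4, -7]].
Characteristic polynomial det(A - λI) = λ^2 - 1 = 0.
Eigenvalues λ = -1, 1.
For λ=-1: (A-λI) row 1 is [8, -12], so an eigenvector is (-3, -2).
For λ=1: (A-λI) row 1 is [6, -12], so an eigenvector is (2, 1).
General solution: c_1e^(-t)(-3,-2) + c_2e^(t)(2,1).

x_1(t) = -3c_1e^(-t) + 2c_2e^(t), x_2(t) = -2c_1e^(-t) + c_2e^(t)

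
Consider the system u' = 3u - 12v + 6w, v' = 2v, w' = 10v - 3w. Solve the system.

Coefficient matrix A = [[3, -12, 6], [0, 2, 0], [0, 10, -3]].
det(A - λI) = 0 gives eigenvalues λ = -3, 2, 3.
For λ=-3: eigenvector (1,0,-1).
For λ=2: eigenvector (0,1,2).
For λ=3: eigenvector (1,0,0).
General solution: K_1e^(-3t)(1,0,-1) + K_2e^(2t)(0,1,2) + K_3e^(3t)(1,0,0).

u(t) = K_1e^(-3t) + K_3e^(3t), v(t) = K_2e^(2t), w(t) = -K_1e^(-3t) + 2K_2e^(2t)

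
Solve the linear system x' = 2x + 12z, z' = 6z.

x(t) = 3C_1e^(6t) - C_2e^(2t), z(t) = C_1e^(6t)

Coefficient matrix A = [[2, 12], [0, 6]].
Characteristic polynomial det(A - λI) = λ^2 - 8λ + 12 = 0.
Eigenvalues λ = 6, 2.
For λ=6: (A-λI) row 1 is [-4, 12], so an eigenvector is (3, 1).
For λ=2: (A-λI) row 1 is [0, 12], so an eigenvector is (-1, 0).
General solution: C_1e^(6t)(3,1) + C_2e^(2t)(-1,0).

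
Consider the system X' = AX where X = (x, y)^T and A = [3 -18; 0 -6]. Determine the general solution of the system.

Coefficient matrix A = [[3, -18], [0, -6]].
Characteristic polynomial det(A - λI) = λ^2 + 3λ - 18 = 0.
Eigenvalues λ = 3, -6.
For λ=3: (A-λI) row 1 is [0, -18], so an eigenvector is (1, 0).
For λ=-6: (A-λI) row 1 is [9, -18], so an eigenvector is (2, 1).
General solution: C_1e^(3t)(1,0) + C_2e^(-6t)(2,1).

x(t) = C_1e^(3t) + 2C_2e^(-6t), y(t) = C_2e^(-6t)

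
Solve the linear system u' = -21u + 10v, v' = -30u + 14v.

Coefficient matrix A = [[-21, 10], [-30, 14]].
Characteristic polynomial det(A - λI) = λ^2 + 7λ + 6 = 0.
Eigenvalues λ = -1, -6.
For λ=-1: (A-λI) row 1 is [-20, 10], so an eigenvector is (1, 2).
For λ=-6: (A-λI) row 1 is [-15, 10], so an eigenvector is (-2, -3).
General solution: C_1e^(-t)(1,2) + C_2e^(-6t)(-2,-3).

u(t) = C_1e^(-t) - 2C_2e^(-6t), v(t) = 2C_1e^(-t) - 3C_2e^(-6t)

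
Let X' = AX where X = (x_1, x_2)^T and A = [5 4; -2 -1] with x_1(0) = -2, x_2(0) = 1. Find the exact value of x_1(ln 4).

-128

A = [[5,4],[-2,-1]]; eigenvalues λ = 3, 1.
Eigenvectors: (-2,1) for λ=3, (1,-1) for λ=1.
From the initial condition, c_1 = 1, c_2 = 0.
x_1(ln 4) = (1)(4^3)(-2) + (0)(4^1)(1) = -128.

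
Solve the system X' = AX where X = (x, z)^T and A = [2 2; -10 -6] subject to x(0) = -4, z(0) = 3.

x(t) = -5e^(-2t)sin(2t) - 4e^(-2t)cos(2t), z(t) = 14e^(-2t)sin(2t) + 3e^(-2t)cos(2t)

Coefficient matrix A = [[2, 2], [-10, -6]].
Characteristic polynomial det(A - λI) = λ^2 + 4λ + 8 = 0.
Eigenvalues λ = -2 ± 2i (complex conjugate pair).
For λ=-2+2i: an eigenvector is (-1,2) - i(0,1) = (-1, 2 - i).
A real fundamental pair from Re and Im of e^((-2+2i)t)v: X_1 = e^(-2t)(cos(2t)·(-1,2) + sin(2t)·(0,1)), X_2 = e^(-2t)(sin(2t)·(-1,2) - cos(2t)·(0,1)).
General solution: c_1X_1 + c_2X_2.
Applying x(0)=-4, z(0)=3 gives c_1=4, c_2=5.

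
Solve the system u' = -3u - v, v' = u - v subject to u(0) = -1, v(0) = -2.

u(t) = 3te^(-2t) - e^(-2t), v(t) = -3te^(-2t) - 2e^(-2t)

Coefficient matrix A = [[-3, -1], [1, -1]].
Characteristic polynomial det(A - λI) = λ^2 + 4λ + 4 = 0.
Single eigenvalue λ = -2 with algebraic multiplicity 2.
Eigenvector v = (-1,1); generalized eigenvector w with (A-λI)w=v is (-2,3).
General solution: e^(-2t)[C_1·v + C_2·(t·v + w)].
Applying u(0)=-1, v(0)=-2 gives C_1=7, C_2=-3.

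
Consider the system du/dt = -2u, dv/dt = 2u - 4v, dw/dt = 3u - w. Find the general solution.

u(t) = -K_1e^(-2t), v(t) = -K_1e^(-2t) + K_2e^(-4t), w(t) = 3K_1e^(-2t) + K_3e^(-t)

Coefficient matrix A = [[-2, 0, 0], [2, -4, 0], [3, 0, -1]].
det(A - λI) = 0 gives eigenvalues λ = -2, -4, -1.
For λ=-2: eigenvector (-1,-1,3).
For λ=-4: eigenvector (0,1,0).
For λ=-1: eigenvector (0,0,1).
General solution: K_1e^(-2t)(-1,-1,3) + K_2e^(-4t)(0,1,0) + K_3e^(-t)(0,0,1).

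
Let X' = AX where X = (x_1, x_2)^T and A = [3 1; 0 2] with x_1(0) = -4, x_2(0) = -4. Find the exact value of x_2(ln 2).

-16

A = [[3,1],[0,2]]; eigenvalues λ = 2, 3.
Eigenvectors: (-1,1) for λ=2, (-1,0) for λ=3.
From the initial condition, c_1 = -4, c_2 = 8.
x_2(ln 2) = (-4)(2^2)(1) + (8)(2^3)(0) = -16.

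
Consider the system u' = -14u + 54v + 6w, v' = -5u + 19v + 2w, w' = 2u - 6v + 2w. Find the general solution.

Coefficient matrix A = [[-14, 54, 6], [-5, 19, 2], [2, -6, 2]].
det(A - λI) = 0 gives eigenvalues λ = 4, 1, 2.
For λ=4: eigenvector (3,1,0).
For λ=1: eigenvector (-10,-3,2).
For λ=2: eigenvector (-3,-1,1).
General solution: C_1e^(4t)(3,1,0) + C_2e^(t)(-10,-3,2) + C_3e^(2t)(-3,-1,1).

u(t) = 3C_1e^(4t) - 10C_2e^(t) - 3C_3e^(2t), v(t) = C_1e^(4t) - 3C_2e^(t) - C_3e^(2t), w(t) = 2C_2e^(t) + C_3e^(2t)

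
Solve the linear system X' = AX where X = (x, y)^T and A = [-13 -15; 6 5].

x(t) = -C_1e^(-4t)sin(3t) + 2C_1e^(-4t)cos(3t) + 2C_2e^(-4t)sin(3t) + C_2e^(-4t)cos(3t), y(t) = C_1e^(-4t)sin(3t) - C_1e^(-4t)cos(3t) - C_2e^(-4t)sin(3t) - C_2e^(-4t)cos(3t)

Coefficient matrix A = [[-13, -15], [6, 5]].
Characteristic polynomial det(A - λI) = λ^2 + 8λ + 25 = 0.
Eigenvalues λ = -4 ± 3i (complex conjugate pair).
For λ=-4+3i: an eigenvector is (2,-1) - i(-1,1) = (2 + i, -1 - i).
A real fundamental pair from Re and Im of e^((-4+3i)t)v: X_1 = e^(-4t)(cos(3t)·(2,-1) + sin(3t)·(-1,1)), X_2 = e^(-4t)(sin(3t)·(2,-1) - cos(3t)·(-1,1)).
General solution: C_1X_1 + C_2X_2.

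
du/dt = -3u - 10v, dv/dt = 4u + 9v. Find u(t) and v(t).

u(t) = -C_1e^(3t)sin(2t) + 2C_1e^(3t)cos(2t) + 2C_2e^(3t)sin(2t) + C_2e^(3t)cos(2t), v(t) = C_1e^(3t)sin(2t) - C_1e^(3t)cos(2t) - C_2e^(3t)sin(2t) - C_2e^(3t)cos(2t)

Coefficient matrix A = [[-3, -10], [4, 9]].
Characteristic polynomial det(A - λI) = λ^2 - 6λ + 13 = 0.
Eigenvalues λ = 3 ± 2i (complex conjugate pair).
For λ=3+2i: an eigenvector is (2,-1) - i(-1,1) = (2 + i, -1 - i).
A real fundamental pair from Re and Im of e^((3+2i)t)v: X_1 = e^(3t)(cos(2t)·(2,-1) + sin(2t)·(-1,1)), X_2 = e^(3t)(sin(2t)·(2,-1) - cos(2t)·(-1,1)).
General solution: C_1X_1 + C_2X_2.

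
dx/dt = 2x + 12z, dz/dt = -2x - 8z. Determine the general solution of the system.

x(t) = -2C_1e^(-4t) + 3C_2e^(-2t), z(t) = C_1e^(-4t) - C_2e^(-2t)

Coefficient matrix A = [[2, 12], [-2, -8]].
Characteristic polynomial det(A - λI) = λ^2 + 6λ + 8 = 0.
Eigenvalues λ = -4, -2.
For λ=-4: (A-λI) row 1 is [6, 12], so an eigenvector is (-2, 1).
For λ=-2: (A-λI) row 1 is [4, 12], so an eigenvector is (3, -1).
General solution: C_1e^(-4t)(-2,1) + C_2e^(-2t)(3,-1).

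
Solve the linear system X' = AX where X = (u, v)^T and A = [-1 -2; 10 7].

u(t) = -K_1e^(3t)cos(2t) - K_2e^(3t)sin(2t), v(t) = -K_1e^(3t)sin(2t) + 2K_1e^(3t)cos(2t) + 2K_2e^(3t)sin(2t) + K_2e^(3t)cos(2t)

Coefficient matrix A = [[-1, -2], [10, 7]].
Characteristic polynomial det(A - λI) = λ^2 - 6λ + 13 = 0.
Eigenvalues λ = 3 ± 2i (complex conjugate pair).
For λ=3+2i: an eigenvector is (-1,2) - i(0,-1) = (-1, 2 + i).
A real fundamental pair from Re and Im of e^((3+2i)t)v: X_1 = e^(3t)(cos(2t)·(-1,2) + sin(2t)·(0,-1)), X_2 = e^(3t)(sin(2t)·(-1,2) - cos(2t)·(0,-1)).
General solution: K_1X_1 + K_2X_2.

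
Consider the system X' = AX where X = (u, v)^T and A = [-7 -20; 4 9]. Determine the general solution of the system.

u(t) = -C_1e^(t)sin(4t) - 2C_1e^(t)cos(4t) - 2C_2e^(t)sin(4t) + C_2e^(t)cos(4t), v(t) = C_1e^(t)cos(4t) + C_2e^(t)sin(4t)

Coefficient matrix A = [[-7, -20], [4, 9]].
Characteristic polynomial det(A - λI) = λ^2 - 2λ + 17 = 0.
Eigenvalues λ = 1 ± 4i (complex conjugate pair).
For λ=1+4i: an eigenvector is (-2,1) - i(-1,0) = (-2 + i, 1).
A real fundamental pair from Re and Im of e^((1+4i)t)v: X_1 = e^(t)(cos(4t)·(-2,1) + sin(4t)·(-1,0)), X_2 = e^(t)(sin(4t)·(-2,1) - cos(4t)·(-1,0)).
General solution: C_1X_1 + C_2X_2.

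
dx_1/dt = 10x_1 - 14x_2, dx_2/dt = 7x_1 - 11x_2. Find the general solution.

x_1(t) = 2c_1e^(3t) - c_2e^(-4t), x_2(t) = c_1e^(3t) - c_2e^(-4t)

Coefficient matrix A = [[10, -14], [7, -11]].
Characteristic polynomial det(A - λI) = λ^2 + λ - 12 = 0.
Eigenvalues λ = 3, -4.
For λ=3: (A-λI) row 1 is [7, -14], so an eigenvector is (2, 1).
For λ=-4: (A-λI) row 1 is [14, -14], so an eigenvector is (-1, -1).
General solution: c_1e^(3t)(2,1) + c_2e^(-4t)(-1,-1).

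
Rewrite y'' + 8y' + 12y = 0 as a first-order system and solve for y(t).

y(t) = C_1e^(-6t) + C_2e^(-2t)

Let x_1 = y, x_2 = y'. Then x_1' = x_2 and x_2' = -12x_1 - 8x_2.
A = [[0,1],[-12,-8]]; det(A-λI) = λ^2 + 8λ + 12.
Eigenvalues λ = -6, -2 with eigenvectors (1,-6), (1,-2).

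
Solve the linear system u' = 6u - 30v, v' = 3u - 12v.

Coefficient matrix A = [[6, -30], [3, -12]].
Characteristic polynomial det(A - λI) = λ^2 + 6λ + 18 = 0.
Eigenvalues λ = -3 ± 3i (complex conjugate pair).
For λ=-3+3i: an eigenvector is (-3,-1) - i(1,0) = (-3 - i, -1).
A real fundamental pair from Re and Im of e^((-3+3i)t)v: X_1 = e^(-3t)(cos(3t)·(-3,-1) + sin(3t)·(1,0)), X_2 = e^(-3t)(sin(3t)·(-3,-1) - cos(3t)·(1,0)).
General solution: c_1X_1 + c_2X_2.

u(t) = c_1e^(-3t)sin(3t) - 3c_1e^(-3t)cos(3t) - 3c_2e^(-3t)sin(3t) - c_2e^(-3t)cos(3t), v(t) = -c_1e^(-3t)cos(3t) - c_2e^(-3t)sin(3t)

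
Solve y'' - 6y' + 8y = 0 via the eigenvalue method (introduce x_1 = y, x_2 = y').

Let x_1 = y, x_2 = y'. Then x_1' = x_2 and x_2' = -8x_1 + 6x_2.
A = [[0,1],[-8,6]]; det(A-λI) = λ^2 - 6λ + 8.
Eigenvalues λ = 2, 4 with eigenvectors (1,2), (1,4).

y(t) = C_1e^(2t) + C_2e^(4t)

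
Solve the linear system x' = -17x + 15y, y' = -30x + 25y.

Coefficient matrix A = [[-17, 15], [-30, 25]].
Characteristic polynomial det(A - λI) = λ^2 - 8λ + 25 = 0.
Eigenvalues λ = 4 ± 3i (complex conjugate pair).
For λ=4+3i: an eigenvector is (-1,-1) - i(2,3) = (-1 - 2i, -1 - 3i).
A real fundamental pair from Re and Im of e^((4+3i)t)v: X_1 = e^(4t)(cos(3t)·(-1,-1) + sin(3t)·(2,3)), X_2 = e^(4t)(sin(3t)·(-1,-1) - cos(3t)·(2,3)).
General solution: c_1X_1 + c_2X_2.

x(t) = 2c_1e^(4t)sin(3t) - c_1e^(4t)cos(3t) - c_2e^(4t)sin(3t) - 2c_2e^(4t)cos(3t), y(t) = 3c_1e^(4t)sin(3t) - c_1e^(4t)cos(3t) - c_2e^(4t)sin(3t) - 3c_2e^(4t)cos(3t)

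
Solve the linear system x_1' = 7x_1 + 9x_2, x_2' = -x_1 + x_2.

x_1(t) = 3K_1e^(4t) + 3K_2te^(4t) + K_2e^(4t), x_2(t) = -K_1e^(4t) - K_2te^(4t)

Coefficient matrix A = [[7, 9], [-1, 1]].
Characteristic polynomial det(A - λI) = λ^2 - 8λ + 16 = 0.
Single eigenvalue λ = 4 with algebraic multiplicity 2.
Eigenvector v = (3,-1); generalized eigenvector w with (A-λI)w=v is (1,0).
General solution: e^(4t)[K_1·v + K_2·(t·v + w)].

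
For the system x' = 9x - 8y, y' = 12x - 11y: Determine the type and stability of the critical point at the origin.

A = [[9,-8],[12,-11]]; det(A-λI) = λ^2 + 2λ - 3.
λ = -3, 1: opposite signs.

saddle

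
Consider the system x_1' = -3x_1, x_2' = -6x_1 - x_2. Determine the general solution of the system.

x_1(t) = -c_2e^(-3t), x_2(t) = c_1e^(-t) - 3c_2e^(-3t)

Coefficient matrix A = [[-3, 0], [-6, -1]].
Characteristic polynomial det(A - λI) = λ^2 + 4λ + 3 = 0.
Eigenvalues λ = -1, -3.
For λ=-1: (A-λI) row 1 is [-2, 0], so an eigenvector is (0, 1).
For λ=-3: (A-λI) row 2 is [-6, 2], so an eigenvector is (-1, -3).
General solution: c_1e^(-t)(0,1) + c_2e^(-3t)(-1,-3).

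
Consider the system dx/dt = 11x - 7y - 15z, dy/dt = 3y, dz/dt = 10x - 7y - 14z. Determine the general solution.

Coefficient matrix A = [[11, -7, -15], [0, 3, 0], [10, -7, -14]].
det(A - λI) = 0 gives eigenvalues λ = 3, 1, -4.
For λ=3: eigenvector (-1,1,-1).
For λ=1: eigenvector (3,0,2).
For λ=-4: eigenvector (1,0,1).
General solution: c_1e^(3t)(-1,1,-1) + c_2e^(t)(3,0,2) + c_3e^(-4t)(1,0,1).

x(t) = -c_1e^(3t) + 3c_2e^(t) + c_3e^(-4t), y(t) = c_1e^(3t), z(t) = -c_1e^(3t) + 2c_2e^(t) + c_3e^(-4t)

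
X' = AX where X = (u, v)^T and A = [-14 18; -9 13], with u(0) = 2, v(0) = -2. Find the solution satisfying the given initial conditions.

u(t) = -6e^(4t) + 8e^(-5t), v(t) = -6e^(4t) + 4e^(-5t)

Coefficient matrix A = [[-14, 18], [-9, 13]].
Characteristic polynomial det(A - λI) = λ^2 + λ - 20 = 0.
Eigenvalues λ = 4, -5.
For λ=4: (A-λI) row 1 is [-18, 18], so an eigenvector is (-1, -1).
For λ=-5: (A-λI) row 1 is [-9, 18], so an eigenvector is (-2, -1).
General solution: c_1e^(4t)(-1,-1) + c_2e^(-5t)(-2,-1).
Applying u(0)=2, v(0)=-2 gives c_1=6, c_2=-4.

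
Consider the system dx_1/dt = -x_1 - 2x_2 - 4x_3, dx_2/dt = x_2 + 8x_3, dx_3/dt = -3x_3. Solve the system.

Coefficient matrix A = [[-1, -2, -4], [0, 1, 8], [0, 0, -3]].
det(A - λI) = 0 gives eigenvalues λ = -3, -1, 1.
For λ=-3: eigenvector (0,-2,1).
For λ=-1: eigenvector (1,0,0).
For λ=1: eigenvector (1,-1,0).
General solution: c_1e^(-3t)(0,-2,1) + c_2e^(-t)(1,0,0) + c_3e^(t)(1,-1,0).

x_1(t) = c_2e^(-t) + c_3e^(t), x_2(t) = -2c_1e^(-3t) - c_3e^(t), x_3(t) = c_1e^(-3t)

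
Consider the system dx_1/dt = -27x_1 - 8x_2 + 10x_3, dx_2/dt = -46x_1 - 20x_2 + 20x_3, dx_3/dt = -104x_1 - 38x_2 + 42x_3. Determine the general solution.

Coefficient matrix A = [[-27, -8, 10], [-46, -20, 20], [-104, -38, 42]].
det(A - λI) = 0 gives eigenvalues λ = 2, -3, -4.
For λ=2: eigenvector (2,4,9).
For λ=-3: eigenvector (1,2,4).
For λ=-4: eigenvector (2,3,7).
General solution: c_1e^(2t)(2,4,9) + c_2e^(-3t)(1,2,4) + c_3e^(-4t)(2,3,7).

x_1(t) = 2c_1e^(2t) + c_2e^(-3t) + 2c_3e^(-4t), x_2(t) = 4c_1e^(2t) + 2c_2e^(-3t) + 3c_3e^(-4t), x_3(t) = 9c_1e^(2t) + 4c_2e^(-3t) + 7c_3e^(-4t)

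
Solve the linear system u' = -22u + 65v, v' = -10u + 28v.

u(t) = 3C_1e^(3t)sin(5t) + 2C_1e^(3t)cos(5t) + 2C_2e^(3t)sin(5t) - 3C_2e^(3t)cos(5t), v(t) = C_1e^(3t)sin(5t) + C_1e^(3t)cos(5t) + C_2e^(3t)sin(5t) - C_2e^(3t)cos(5t)

Coefficient matrix A = [[-22, 65], [-10, 28]].
Characteristic polynomial det(A - λI) = λ^2 - 6λ + 34 = 0.
Eigenvalues λ = 3 ± 5i (complex conjugate pair).
For λ=3+5i: an eigenvector is (2,1) - i(3,1) = (2 - 3i, 1 - i).
A real fundamental pair from Re and Im of e^((3+5i)t)v: X_1 = e^(3t)(cos(5t)·(2,1) + sin(5t)·(3,1)), X_2 = e^(3t)(sin(5t)·(2,1) - cos(5t)·(3,1)).
General solution: C_1X_1 + C_2X_2.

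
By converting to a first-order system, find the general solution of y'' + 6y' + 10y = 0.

y(t) = K_1e^(-3t)cos(t) + K_2e^(-3t)sin(t)

Let x_1 = y, x_2 = y'. Then x_1' = x_2 and x_2' = -10x_1 - 6x_2.
A = [[0,1],[-10,-6]]; det(A-λI) = λ^2 + 6λ + 10.
Eigenvalues λ = -3 ± i.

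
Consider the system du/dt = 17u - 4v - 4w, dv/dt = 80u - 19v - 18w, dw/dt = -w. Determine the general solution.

u(t) = C_2e^(-3t) + C_3e^(t), v(t) = -C_1e^(-t) + 5C_2e^(-3t) + 4C_3e^(t), w(t) = C_1e^(-t)

Coefficient matrix A = [[17, -4, -4], [80, -19, -18], [0, 0, -1]].
det(A - λI) = 0 gives eigenvalues λ = -1, -3, 1.
For λ=-1: eigenvector (0,-1,1).
For λ=-3: eigenvector (1,5,0).
For λ=1: eigenvector (1,4,0).
General solution: C_1e^(-t)(0,-1,1) + C_2e^(-3t)(1,5,0) + C_3e^(t)(1,4,0).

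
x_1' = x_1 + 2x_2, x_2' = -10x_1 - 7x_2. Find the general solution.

x_1(t) = -c_1e^(-3t)cos(2t) - c_2e^(-3t)sin(2t), x_2(t) = c_1e^(-3t)sin(2t) + 2c_1e^(-3t)cos(2t) + 2c_2e^(-3t)sin(2t) - c_2e^(-3t)cos(2t)

Coefficient matrix A = [[1, 2], [-10, -7]].
Characteristic polynomial det(A - λI) = λ^2 + 6λ + 13 = 0.
Eigenvalues λ = -3 ± 2i (complex conjugate pair).
For λ=-3+2i: an eigenvector is (-1,2) - i(0,1) = (-1, 2 - i).
A real fundamental pair from Re and Im of e^((-3+2i)t)v: X_1 = e^(-3t)(cos(2t)·(-1,2) + sin(2t)·(0,1)), X_2 = e^(-3t)(sin(2t)·(-1,2) - cos(2t)·(0,1)).
General solution: c_1X_1 + c_2X_2.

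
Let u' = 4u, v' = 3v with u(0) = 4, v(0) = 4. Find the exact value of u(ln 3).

A = [[4,0],[0,3]]; eigenvalues λ = 3, 4.
Eigenvectors: (0,-1) for λ=3, (1,0) for λ=4.
From the initial condition, c_1 = -4, c_2 = 4.
u(ln 3) = (-4)(3^3)(0) + (4)(3^4)(1) = 324.

324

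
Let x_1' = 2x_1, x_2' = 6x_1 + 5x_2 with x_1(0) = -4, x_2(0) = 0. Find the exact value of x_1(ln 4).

A = [[2,0],[6,5]]; eigenvalues λ = 5, 2.
Eigenvectors: (0,-1) for λ=5, (1,-2) for λ=2.
From the initial condition, c_1 = 8, c_2 = -4.
x_1(ln 4) = (8)(4^5)(0) + (-4)(4^2)(1) = -64.

-64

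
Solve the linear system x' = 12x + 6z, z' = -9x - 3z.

Coefficient matrix A = [[12, 6], [-9, -3]].
Characteristic polynomial det(A - λI) = λ^2 - 9λ + 18 = 0.
Eigenvalues λ = 3, 6.
For λ=3: (A-λI) row 1 is [9, 6], so an eigenvector is (2, -3).
For λ=6: (A-λI) row 1 is [6, 6], so an eigenvector is (1, -1).
General solution: K_1e^(3t)(2,-3) + K_2e^(6t)(1,-1).

x(t) = 2K_1e^(3t) + K_2e^(6t), z(t) = -3K_1e^(3t) - K_2e^(6t)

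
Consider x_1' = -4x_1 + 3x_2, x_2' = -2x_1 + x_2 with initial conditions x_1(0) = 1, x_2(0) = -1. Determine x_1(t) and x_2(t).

x_1(t) = -5e^(-t) + 6e^(-2t), x_2(t) = -5e^(-t) + 4e^(-2t)

Coefficient matrix A = [[-4, 3], [-2, 1]].
Characteristic polynomial det(A - λI) = λ^2 + 3λ + 2 = 0.
Eigenvalues λ = -2, -1.
For λ=-2: (A-λI) row 1 is [-2, 3], so an eigenvector is (-3, -2).
For λ=-1: (A-λI) row 1 is [-3, 3], so an eigenvector is (1, 1).
General solution: K_1e^(-2t)(-3,-2) + K_2e^(-t)(1,1).
Applying x_1(0)=1, x_2(0)=-1 gives K_1=-2, K_2=-5.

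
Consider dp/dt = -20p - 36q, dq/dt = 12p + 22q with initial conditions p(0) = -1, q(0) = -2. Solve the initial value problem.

Coefficient matrix A = [[-20, -36], [12, 22]].
Characteristic polynomial det(A - λI) = λ^2 - 2λ - 8 = 0.
Eigenvalues λ = 4, -2.
For λ=4: (A-λI) row 1 is [-24, -36], so an eigenvector is (3, -2).
For λ=-2: (A-λI) row 1 is [-18, -36], so an eigenvector is (-2, 1).
General solution: c_1e^(4t)(3,-2) + c_2e^(-2t)(-2,1).
Applying p(0)=-1, q(0)=-2 gives c_1=5, c_2=8.

p(t) = 15e^(4t) - 16e^(-2t), q(t) = -10e^(4t) + 8e^(-2t)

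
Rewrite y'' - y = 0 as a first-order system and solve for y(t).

Let x_1 = y, x_2 = y'. Then x_1' = x_2 and x_2' = x_1.
A = [[0,1],[1,0]]; det(A-λI) = λ^2 - 1.
Eigenvalues λ = -1, 1 with eigenvectors (1,-1), (1,1).

y(t) = K_1e^(-t) + K_2e^(t)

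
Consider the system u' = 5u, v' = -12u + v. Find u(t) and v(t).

Coefficient matrix A = [[5, 0], [-12, 1]].
Characteristic polynomial det(A - λI) = λ^2 - 6λ + 5 = 0.
Eigenvalues λ = 1, 5.
For λ=1: (A-λI) row 1 is [4, 0], so an eigenvector is (0, 1).
For λ=5: (A-λI) row 2 is [-12, -4], so an eigenvector is (1, -3).
General solution: K_1e^(t)(0,1) + K_2e^(5t)(1,-3).

u(t) = K_2e^(5t), v(t) = K_1e^(t) - 3K_2e^(5t)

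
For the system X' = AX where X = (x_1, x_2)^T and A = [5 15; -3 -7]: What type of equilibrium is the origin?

A = [[5,15],[-3,-7]]; det(A-λI) = λ^2 + 2λ + 10.
λ = -1 ± 3i: negative real part.

stable spiral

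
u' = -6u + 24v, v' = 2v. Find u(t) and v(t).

u(t) = C_1e^(-6t) - 3C_2e^(2t), v(t) = -C_2e^(2t)

Coefficient matrix A = [[-6, 24], [0, 2]].
Characteristic polynomial det(A - λI) = λ^2 + 4λ - 12 = 0.
Eigenvalues λ = -6, 2.
For λ=-6: (A-λI) row 1 is [0, 24], so an eigenvector is (1, 0).
For λ=2: (A-λI) row 1 is [-8, 24], so an eigenvector is (-3, -1).
General solution: C_1e^(-6t)(1,0) + C_2e^(2t)(-3,-1).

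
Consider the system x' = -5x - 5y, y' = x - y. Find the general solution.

Coefficient matrix A = [[-5, -5], [1, -1]].
Characteristic polynomial det(A - λI) = λ^2 + 6λ + 10 = 0.
Eigenvalues λ = -3 ± i (complex conjugate pair).
For λ=-3+i: an eigenvector is (2,-1) - i(1,0) = (2 - i, -1).
A real fundamental pair from Re and Im of e^((-3+i)t)v: X_1 = e^(-3t)(cos(t)·(2,-1) + sin(t)·(1,0)), X_2 = e^(-3t)(sin(t)·(2,-1) - cos(t)·(1,0)).
General solution: K_1X_1 + K_2X_2.

x(t) = K_1e^(-3t)sin(t) + 2K_1e^(-3t)cos(t) + 2K_2e^(-3t)sin(t) - K_2e^(-3t)cos(t), y(t) = -K_1e^(-3t)cos(t) - K_2e^(-3t)sin(t)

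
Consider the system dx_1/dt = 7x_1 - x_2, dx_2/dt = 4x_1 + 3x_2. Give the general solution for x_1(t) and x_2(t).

x_1(t) = C_1e^(5t) + C_2te^(5t), x_2(t) = 2C_1e^(5t) + 2C_2te^(5t) - C_2e^(5t)

Coefficient matrix A = [[7, -1], [4, 3]].
Characteristic polynomial det(A - λI) = λ^2 - 10λ + 25 = 0.
Single eigenvalue λ = 5 with algebraic multiplicity 2.
Eigenvector v = (1,2); generalized eigenvector w with (A-λI)w=v is (0,-1).
General solution: e^(5t)[C_1·v + C_2·(t·v + w)].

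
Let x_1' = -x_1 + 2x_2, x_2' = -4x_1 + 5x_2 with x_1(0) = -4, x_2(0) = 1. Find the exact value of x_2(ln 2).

62

A = [[-1,2],[-4,5]]; eigenvalues λ = 3, 1.
Eigenvectors: (-1,-2) for λ=3, (1,1) for λ=1.
From the initial condition, c_1 = -5, c_2 = -9.
x_2(ln 2) = (-5)(2^3)(-2) + (-9)(2^1)(1) = 62.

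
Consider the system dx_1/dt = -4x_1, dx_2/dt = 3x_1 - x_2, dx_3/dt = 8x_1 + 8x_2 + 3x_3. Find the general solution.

Coefficient matrix A = [[-4, 0, 0], [3, -1, 0], [8, 8, 3]].
det(A - λI) = 0 gives eigenvalues λ = -4, -1, 3.
For λ=-4: eigenvector (1,-1,0).
For λ=-1: eigenvector (0,1,-2).
For λ=3: eigenvector (0,0,1).
General solution: K_1e^(-4t)(1,-1,0) + K_2e^(-t)(0,1,-2) + K_3e^(3t)(0,0,1).

x_1(t) = K_1e^(-4t), x_2(t) = -K_1e^(-4t) + K_2e^(-t), x_3(t) = -2K_2e^(-t) + K_3e^(3t)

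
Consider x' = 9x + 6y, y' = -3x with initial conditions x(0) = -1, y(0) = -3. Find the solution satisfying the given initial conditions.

Coefficient matrix A = [[9, 6], [-3, 0]].
Characteristic polynomial det(A - λI) = λ^2 - 9λ + 18 = 0.
Eigenvalues λ = 3, 6.
For λ=3: (A-λI) row 1 is [6, 6], so an eigenvector is (1, -1).
For λ=6: (A-λI) row 1 is [3, 6], so an eigenvector is (2, -1).
General solution: K_1e^(3t)(1,-1) + K_2e^(6t)(2,-1).
Applying x(0)=-1, y(0)=-3 gives K_1=7, K_2=-4.

x(t) = -8e^(6t) + 7e^(3t), y(t) = 4e^(6t) - 7e^(3t)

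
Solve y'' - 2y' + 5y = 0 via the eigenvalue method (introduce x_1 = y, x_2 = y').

y(t) = C_1e^(t)cos(2t) + C_2e^(t)sin(2t)

Let x_1 = y, x_2 = y'. Then x_1' = x_2 and x_2' = -5x_1 + 2x_2.
A = [[0,1],[-5,2]]; det(A-λI) = λ^2 - 2λ + 5.
Eigenvalues λ = 1 ± 2i.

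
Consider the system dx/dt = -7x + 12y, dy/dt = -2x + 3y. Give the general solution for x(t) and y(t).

Coefficient matrix A = [[-7, 12], [-2, 3]].
Characteristic polynomial det(A - λI) = λ^2 + 4λ + 3 = 0.
Eigenvalues λ = -3, -1.
For λ=-3: (A-λI) row 1 is [-4, 12], so an eigenvector is (3, 1).
For λ=-1: (A-λI) row 1 is [-6, 12], so an eigenvector is (-2, -1).
General solution: c_1e^(-3t)(3,1) + c_2e^(-t)(-2,-1).

x(t) = 3c_1e^(-3t) - 2c_2e^(-t), y(t) = c_1e^(-3t) - c_2e^(-t)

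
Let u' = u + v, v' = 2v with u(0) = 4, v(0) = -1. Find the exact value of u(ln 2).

6

A = [[1,1],[0,2]]; eigenvalues λ = 1, 2.
Eigenvectors: (-1,0) for λ=1, (1,1) for λ=2.
From the initial condition, c_1 = -5, c_2 = -1.
u(ln 2) = (-5)(2^1)(-1) + (-1)(2^2)(1) = 6.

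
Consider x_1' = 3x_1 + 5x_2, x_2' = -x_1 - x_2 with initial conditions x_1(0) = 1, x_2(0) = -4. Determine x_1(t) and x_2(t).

x_1(t) = -18e^(t)sin(t) + e^(t)cos(t), x_2(t) = 7e^(t)sin(t) - 4e^(t)cos(t)

Coefficient matrix A = [[3, 5], [-1, -1]].
Characteristic polynomial det(A - λI) = λ^2 - 2λ + 2 = 0.
Eigenvalues λ = 1 ± i (complex conjugate pair).
For λ=1+i: an eigenvector is (-1,0) - i(-2,1) = (-1 + 2i, 0 - i).
A real fundamental pair from Re and Im of e^((1+i)t)v: X_1 = e^(t)(cos(t)·(-1,0) + sin(t)·(-2,1)), X_2 = e^(t)(sin(t)·(-1,0) - cos(t)·(-2,1)).
General solution: C_1X_1 + C_2X_2.
Applying x_1(0)=1, x_2(0)=-4 gives C_1=7, C_2=4.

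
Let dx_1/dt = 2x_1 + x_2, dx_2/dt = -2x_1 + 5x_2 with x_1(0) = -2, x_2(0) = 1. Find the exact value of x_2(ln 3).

A = [[2,1],[-2,5]]; eigenvalues λ = 3, 4.
Eigenvectors: (-1,-1) for λ=3, (1,2) for λ=4.
From the initial condition, c_1 = 5, c_2 = 3.
x_2(ln 3) = (5)(3^3)(-1) + (3)(3^4)(2) = 351.

351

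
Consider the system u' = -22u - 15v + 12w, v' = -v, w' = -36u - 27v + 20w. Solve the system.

u(t) = c_1e^(2t) + c_2e^(-t) - 2c_3e^(-4t), v(t) = c_2e^(-t), w(t) = 2c_1e^(2t) + 3c_2e^(-t) - 3c_3e^(-4t)

Coefficient matrix A = [[-22, -15, 12], [0, -1, 0], [-36, -27, 20]].
det(A - λI) = 0 gives eigenvalues λ = 2, -1, -4.
For λ=2: eigenvector (1,0,2).
For λ=-1: eigenvector (1,1,3).
For λ=-4: eigenvector (-2,0,-3).
General solution: c_1e^(2t)(1,0,2) + c_2e^(-t)(1,1,3) + c_3e^(-4t)(-2,0,-3).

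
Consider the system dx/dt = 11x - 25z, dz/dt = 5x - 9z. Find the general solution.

Coefficient matrix A = [[11, -25], [5, -9]].
Characteristic polynomial det(A - λI) = λ^2 - 2λ + 26 = 0.
Eigenvalues λ = 1 ± 5i (complex conjugate pair).
For λ=1+5i: an eigenvector is (2,1) - i(-1,0) = (2 + i, 1).
A real fundamental pair from Re and Im of e^((1+5i)t)v: X_1 = e^(t)(cos(5t)·(2,1) + sin(5t)·(-1,0)), X_2 = e^(t)(sin(5t)·(2,1) - cos(5t)·(-1,0)).
General solution: C_1X_1 + C_2X_2.

x(t) = -C_1e^(t)sin(5t) + 2C_1e^(t)cos(5t) + 2C_2e^(t)sin(5t) + C_2e^(t)cos(5t), z(t) = C_1e^(t)cos(5t) + C_2e^(t)sin(5t)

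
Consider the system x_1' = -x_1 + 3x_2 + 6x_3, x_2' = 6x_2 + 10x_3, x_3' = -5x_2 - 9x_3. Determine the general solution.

Coefficient matrix A = [[-1, 3, 6], [0, 6, 10], [0, -5, -9]].
det(A - λI) = 0 gives eigenvalues λ = -1, 1, -4.
For λ=-1: eigenvector (1,0,0).
For λ=1: eigenvector (0,2,-1).
For λ=-4: eigenvector (-1,-1,1).
General solution: c_1e^(-t)(1,0,0) + c_2e^(t)(0,2,-1) + c_3e^(-4t)(-1,-1,1).

x_1(t) = c_1e^(-t) - c_3e^(-4t), x_2(t) = 2c_2e^(t) - c_3e^(-4t), x_3(t) = -c_2e^(t) + c_3e^(-4t)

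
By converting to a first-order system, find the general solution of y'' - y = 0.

Let x_1 = y, x_2 = y'. Then x_1' = x_2 and x_2' = x_1.
A = [[0,1],[1,0]]; det(A-λI) = λ^2 - 1.
Eigenvalues λ = -1, 1 with eigenvectors (1,-1), (1,1).

y(t) = c_1e^(-t) + c_2e^(t)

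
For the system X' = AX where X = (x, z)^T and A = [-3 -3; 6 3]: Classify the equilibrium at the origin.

A = [[-3,-3],[6,3]]; det(A-λI) = λ^2 + 9.
λ = 0 ± 3i: zero real part.

center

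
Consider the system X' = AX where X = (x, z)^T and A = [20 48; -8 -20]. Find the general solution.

x(t) = 2c_1e^(-4t) - 3c_2e^(4t), z(t) = -c_1e^(-4t) + c_2e^(4t)

Coefficient matrix A = [[20, 48], [-8, -20]].
Characteristic polynomial det(A - λI) = λ^2 - 16 = 0.
Eigenvalues λ = -4, 4.
For λ=-4: (A-λI) row 1 is [24, 48], so an eigenvector is (2, -1).
For λ=4: (A-λI) row 1 is [16, 48], so an eigenvector is (-3, 1).
General solution: c_1e^(-4t)(2,-1) + c_2e^(4t)(-3,1).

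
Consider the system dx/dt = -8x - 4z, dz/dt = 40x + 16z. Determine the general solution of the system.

x(t) = C_1e^(4t)cos(4t) + C_2e^(4t)sin(4t), z(t) = C_1e^(4t)sin(4t) - 3C_1e^(4t)cos(4t) - 3C_2e^(4t)sin(4t) - C_2e^(4t)cos(4t)

Coefficient matrix A = [[-8, -4], [40, 16]].
Characteristic polynomial det(A - λI) = λ^2 - 8λ + 32 = 0.
Eigenvalues λ = 4 ± 4i (complex conjugate pair).
For λ=4+4i: an eigenvector is (1,-3) - i(0,1) = (1, -3 - i).
A real fundamental pair from Re and Im of e^((4+4i)t)v: X_1 = e^(4t)(cos(4t)·(1,-3) + sin(4t)·(0,1)), X_2 = e^(4t)(sin(4t)·(1,-3) - cos(4t)·(0,1)).
General solution: C_1X_1 + C_2X_2.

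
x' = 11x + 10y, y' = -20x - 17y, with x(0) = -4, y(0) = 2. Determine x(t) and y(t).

x(t) = -18e^(-3t)sin(2t) - 4e^(-3t)cos(2t), y(t) = 26e^(-3t)sin(2t) + 2e^(-3t)cos(2t)

Coefficient matrix A = [[11, 10], [-20, -17]].
Characteristic polynomial det(A - λI) = λ^2 + 6λ + 13 = 0.
Eigenvalues λ = -3 ± 2i (complex conjugate pair).
For λ=-3+2i: an eigenvector is (-2,3) - i(1,-1) = (-2 - i, 3 + i).
A real fundamental pair from Re and Im of e^((-3+2i)t)v: X_1 = e^(-3t)(cos(2t)·(-2,3) + sin(2t)·(1,-1)), X_2 = e^(-3t)(sin(2t)·(-2,3) - cos(2t)·(1,-1)).
General solution: K_1X_1 + K_2X_2.
Applying x(0)=-4, y(0)=2 gives K_1=-2, K_2=8.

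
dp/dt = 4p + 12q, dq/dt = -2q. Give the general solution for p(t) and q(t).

Coefficient matrix A = [[4, 12], [0, -2]].
Characteristic polynomial det(A - λI) = λ^2 - 2λ - 8 = 0.
Eigenvalues λ = -2, 4.
For λ=-2: (A-λI) row 1 is [6, 12], so an eigenvector is (2, -1).
For λ=4: (A-λI) row 1 is [0, 12], so an eigenvector is (1, 0).
General solution: K_1e^(-2t)(2,-1) + K_2e^(4t)(1,0).

p(t) = 2K_1e^(-2t) + K_2e^(4t), q(t) = -K_1e^(-2t)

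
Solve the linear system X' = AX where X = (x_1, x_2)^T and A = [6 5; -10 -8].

x_1(t) = 2C_1e^(-t)sin(t) + C_1e^(-t)cos(t) + C_2e^(-t)sin(t) - 2C_2e^(-t)cos(t), x_2(t) = -3C_1e^(-t)sin(t) - C_1e^(-t)cos(t) - C_2e^(-t)sin(t) + 3C_2e^(-t)cos(t)

Coefficient matrix A = [[6, 5], [-10, -8]].
Characteristic polynomial det(A - λI) = λ^2 + 2λ + 2 = 0.
Eigenvalues λ = -1 ± i (complex conjugate pair).
For λ=-1+i: an eigenvector is (1,-1) - i(2,-3) = (1 - 2i, -1 + 3i).
A real fundamental pair from Re and Im of e^((-1+i)t)v: X_1 = e^(-t)(cos(t)·(1,-1) + sin(t)·(2,-3)), X_2 = e^(-t)(sin(t)·(1,-1) - cos(t)·(2,-3)).
General solution: C_1X_1 + C_2X_2.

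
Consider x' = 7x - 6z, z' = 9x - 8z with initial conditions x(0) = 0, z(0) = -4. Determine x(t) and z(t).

Coefficient matrix A = [[7, -6], [9, -8]].
Characteristic polynomial det(A - λI) = λ^2 + λ - 2 = 0.
Eigenvalues λ = -2, 1.
For λ=-2: (A-λI) row 1 is [9, -6], so an eigenvector is (-2, -3).
For λ=1: (A-λI) row 1 is [6, -6], so an eigenvector is (1, 1).
General solution: K_1e^(-2t)(-2,-3) + K_2e^(t)(1,1).
Applying x(0)=0, z(0)=-4 gives K_1=4, K_2=8.

x(t) = 8e^(t) - 8e^(-2t), z(t) = 8e^(t) - 12e^(-2t)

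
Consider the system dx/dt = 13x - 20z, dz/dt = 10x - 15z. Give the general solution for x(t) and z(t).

Coefficient matrix A = [[13, -20], [10, -15]].
Characteristic polynomial det(A - λI) = λ^2 + 2λ + 5 = 0.
Eigenvalues λ = -1 ± 2i (complex conjugate pair).
For λ=-1+2i: an eigenvector is (-1,-1) - i(3,2) = (-1 - 3i, -1 - 2i).
A real fundamental pair from Re and Im of e^((-1+2i)t)v: X_1 = e^(-t)(cos(2t)·(-1,-1) + sin(2t)·(3,2)), X_2 = e^(-t)(sin(2t)·(-1,-1) - cos(2t)·(3,2)).
General solution: c_1X_1 + c_2X_2.

x(t) = 3c_1e^(-t)sin(2t) - c_1e^(-t)cos(2t) - c_2e^(-t)sin(2t) - 3c_2e^(-t)cos(2t), z(t) = 2c_1e^(-t)sin(2t) - c_1e^(-t)cos(2t) - c_2e^(-t)sin(2t) - 2c_2e^(-t)cos(2t)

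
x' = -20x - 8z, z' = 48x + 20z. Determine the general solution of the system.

Coefficient matrix A = [[-20, -8], [48, 20]].
Characteristic polynomial det(A - λI) = λ^2 - 16 = 0.
Eigenvalues λ = -4, 4.
For λ=-4: (A-λI) row 1 is [-16, -8], so an eigenvector is (1, -2).
For λ=4: (A-λI) row 1 is [-24, -8], so an eigenvector is (1, -3).
General solution: C_1e^(-4t)(1,-2) + C_2e^(4t)(1,-3).

x(t) = C_1e^(-4t) + C_2e^(4t), z(t) = -2C_1e^(-4t) - 3C_2e^(4t)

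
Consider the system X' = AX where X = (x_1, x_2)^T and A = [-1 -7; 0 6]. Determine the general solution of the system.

x_1(t) = -c_1e^(6t) + c_2e^(-t), x_2(t) = c_1e^(6t)

Coefficient matrix A = [[-1, -7], [0, 6]].
Characteristic polynomial det(A - λI) = λ^2 - 5λ - 6 = 0.
Eigenvalues λ = 6, -1.
For λ=6: (A-λI) row 1 is [-7, -7], so an eigenvector is (-1, 1).
For λ=-1: (A-λI) row 1 is [0, -7], so an eigenvector is (1, 0).
General solution: c_1e^(6t)(-1,1) + c_2e^(-t)(1,0).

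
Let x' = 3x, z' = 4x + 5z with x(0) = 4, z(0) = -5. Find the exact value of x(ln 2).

32

A = [[3,0],[4,5]]; eigenvalues λ = 3, 5.
Eigenvectors: (-1,2) for λ=3, (0,1) for λ=5.
From the initial condition, c_1 = -4, c_2 = 3.
x(ln 2) = (-4)(2^3)(-1) + (3)(2^5)(0) = 32.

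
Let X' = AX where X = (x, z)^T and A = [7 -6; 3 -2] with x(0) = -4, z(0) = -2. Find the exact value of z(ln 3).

A = [[7,-6],[3,-2]]; eigenvalues λ = 4, 1.
Eigenvectors: (-2,-1) for λ=4, (1,1) for λ=1.
From the initial condition, c_1 = 2, c_2 = 0.
z(ln 3) = (2)(3^4)(-1) + (0)(3^1)(1) = -162.

-162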